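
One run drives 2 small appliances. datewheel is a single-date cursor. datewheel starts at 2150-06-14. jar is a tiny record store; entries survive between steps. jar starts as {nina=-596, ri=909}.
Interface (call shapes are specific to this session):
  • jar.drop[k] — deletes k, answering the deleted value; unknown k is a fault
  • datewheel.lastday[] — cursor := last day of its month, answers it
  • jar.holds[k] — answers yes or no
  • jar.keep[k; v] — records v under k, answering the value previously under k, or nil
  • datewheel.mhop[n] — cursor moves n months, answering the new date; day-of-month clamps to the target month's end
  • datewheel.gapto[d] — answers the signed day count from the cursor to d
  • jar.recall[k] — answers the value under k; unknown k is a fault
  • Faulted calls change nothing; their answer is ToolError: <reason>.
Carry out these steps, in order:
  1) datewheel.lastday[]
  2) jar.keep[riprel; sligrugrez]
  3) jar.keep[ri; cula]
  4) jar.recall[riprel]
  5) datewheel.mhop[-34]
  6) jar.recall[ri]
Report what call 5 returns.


I try datewheel.lastday, → 2150-06-30.
Then jar.keep(riprel, sligrugrez), which returns nil.
Calling jar.keep(ri, cula): 909.
I use jar.recall(riprel), giving sligrugrez.
Then datewheel.mhop(-34), and get 2147-08-30.
Then jar.recall(ri), yielding cula.

Answer: 2147-08-30


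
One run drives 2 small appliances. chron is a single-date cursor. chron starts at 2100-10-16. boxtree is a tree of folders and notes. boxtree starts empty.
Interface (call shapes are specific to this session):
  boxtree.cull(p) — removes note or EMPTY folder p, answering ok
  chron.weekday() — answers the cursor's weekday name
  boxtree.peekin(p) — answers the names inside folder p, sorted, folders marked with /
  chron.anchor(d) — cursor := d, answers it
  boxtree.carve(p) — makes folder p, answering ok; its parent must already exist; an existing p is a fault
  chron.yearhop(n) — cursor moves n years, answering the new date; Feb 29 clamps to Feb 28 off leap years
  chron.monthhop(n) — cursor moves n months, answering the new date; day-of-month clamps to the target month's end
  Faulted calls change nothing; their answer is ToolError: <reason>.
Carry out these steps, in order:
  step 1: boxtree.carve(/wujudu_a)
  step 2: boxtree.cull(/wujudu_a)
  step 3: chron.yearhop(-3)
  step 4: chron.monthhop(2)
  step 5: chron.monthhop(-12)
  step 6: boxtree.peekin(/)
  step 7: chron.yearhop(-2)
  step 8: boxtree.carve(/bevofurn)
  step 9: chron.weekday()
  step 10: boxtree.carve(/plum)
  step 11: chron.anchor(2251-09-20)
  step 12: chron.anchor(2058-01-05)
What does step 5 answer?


Next I call carve on /wujudu_a: ok.
Now I run cull on /wujudu_a, and see ok.
I call yearhop on -3, and get 2097-10-16.
Now I run monthhop on 2, yielding 2097-12-16.
I run monthhop on -12, which returns 2096-12-16.
I invoke peekin on /, and observe [].
Calling yearhop on -2, and see 2094-12-16.
Then carve on /bevofurn: ok.
Invoking weekday(), and get Thursday.
Next I call carve on /plum, → ok.
I invoke anchor on 2251-09-20, — result: 2251-09-20.
Next I call anchor on 2058-01-05, — result: 2058-01-05.

Answer: 2096-12-16


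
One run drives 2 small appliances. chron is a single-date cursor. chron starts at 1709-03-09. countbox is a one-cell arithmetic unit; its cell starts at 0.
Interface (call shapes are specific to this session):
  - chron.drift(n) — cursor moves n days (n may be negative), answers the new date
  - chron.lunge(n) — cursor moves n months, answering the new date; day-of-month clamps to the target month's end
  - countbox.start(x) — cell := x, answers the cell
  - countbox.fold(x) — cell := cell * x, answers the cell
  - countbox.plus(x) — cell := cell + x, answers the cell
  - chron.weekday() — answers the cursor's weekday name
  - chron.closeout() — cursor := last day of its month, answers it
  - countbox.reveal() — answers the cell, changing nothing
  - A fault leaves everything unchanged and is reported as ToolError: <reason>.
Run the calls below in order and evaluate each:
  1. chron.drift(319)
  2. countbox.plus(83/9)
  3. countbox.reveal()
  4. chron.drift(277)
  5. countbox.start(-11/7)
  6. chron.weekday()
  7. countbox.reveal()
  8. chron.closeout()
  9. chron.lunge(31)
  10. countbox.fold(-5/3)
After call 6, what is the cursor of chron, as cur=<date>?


Answer: cur=1710-10-26

Derivation:
% drift 319
= 1710-01-22
% plus 83/9
= 83/9
% reveal
= 83/9
% drift 277
= 1710-10-26
% start -11/7
= -11/7
% weekday
= Sunday
% reveal
= -11/7
% closeout
= 1710-10-31
% lunge 31
= 1713-05-31
% fold -5/3
= 55/21


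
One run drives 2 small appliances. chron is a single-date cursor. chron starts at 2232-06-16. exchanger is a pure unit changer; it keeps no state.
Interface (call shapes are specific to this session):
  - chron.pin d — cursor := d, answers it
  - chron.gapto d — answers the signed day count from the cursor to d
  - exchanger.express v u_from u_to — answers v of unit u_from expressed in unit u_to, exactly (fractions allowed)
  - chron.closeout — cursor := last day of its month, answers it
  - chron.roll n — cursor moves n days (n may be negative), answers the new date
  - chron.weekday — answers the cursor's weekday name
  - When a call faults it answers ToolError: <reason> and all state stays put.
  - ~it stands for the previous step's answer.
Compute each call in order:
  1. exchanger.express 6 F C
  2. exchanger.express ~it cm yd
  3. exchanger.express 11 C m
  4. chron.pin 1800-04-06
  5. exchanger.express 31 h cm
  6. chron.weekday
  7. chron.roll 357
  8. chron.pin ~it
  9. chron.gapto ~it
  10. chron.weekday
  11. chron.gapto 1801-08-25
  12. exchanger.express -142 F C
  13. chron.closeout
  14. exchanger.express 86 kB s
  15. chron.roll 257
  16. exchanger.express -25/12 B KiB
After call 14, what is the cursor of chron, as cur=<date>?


Act: exchanger.express[v: 6; u_from: F; u_to: C]
Obs: -130/9
Act: exchanger.express[v: ~it; u_from: cm; u_to: yd]
Obs: -1625/10287
Act: exchanger.express[v: 11; u_from: C; u_to: m]
Obs: ToolError: incompatible units
Act: chron.pin[d: 1800-04-06]
Obs: 1800-04-06
Act: exchanger.express[v: 31; u_from: h; u_to: cm]
Obs: ToolError: incompatible units
Act: chron.weekday[]
Obs: Sunday
Act: chron.roll[n: 357]
Obs: 1801-03-29
Act: chron.pin[d: ~it]
Obs: 1801-03-29
Act: chron.gapto[d: ~it]
Obs: 0
Act: chron.weekday[]
Obs: Sunday
Act: chron.gapto[d: 1801-08-25]
Obs: 149
Act: exchanger.express[v: -142; u_from: F; u_to: C]
Obs: -290/3
Act: chron.closeout[]
Obs: 1801-03-31
Act: exchanger.express[v: 86; u_from: kB; u_to: s]
Obs: ToolError: incompatible units
Act: chron.roll[n: 257]
Obs: 1801-12-13
Act: exchanger.express[v: -25/12; u_from: B; u_to: KiB]
Obs: -25/12288

Answer: cur=1801-03-31


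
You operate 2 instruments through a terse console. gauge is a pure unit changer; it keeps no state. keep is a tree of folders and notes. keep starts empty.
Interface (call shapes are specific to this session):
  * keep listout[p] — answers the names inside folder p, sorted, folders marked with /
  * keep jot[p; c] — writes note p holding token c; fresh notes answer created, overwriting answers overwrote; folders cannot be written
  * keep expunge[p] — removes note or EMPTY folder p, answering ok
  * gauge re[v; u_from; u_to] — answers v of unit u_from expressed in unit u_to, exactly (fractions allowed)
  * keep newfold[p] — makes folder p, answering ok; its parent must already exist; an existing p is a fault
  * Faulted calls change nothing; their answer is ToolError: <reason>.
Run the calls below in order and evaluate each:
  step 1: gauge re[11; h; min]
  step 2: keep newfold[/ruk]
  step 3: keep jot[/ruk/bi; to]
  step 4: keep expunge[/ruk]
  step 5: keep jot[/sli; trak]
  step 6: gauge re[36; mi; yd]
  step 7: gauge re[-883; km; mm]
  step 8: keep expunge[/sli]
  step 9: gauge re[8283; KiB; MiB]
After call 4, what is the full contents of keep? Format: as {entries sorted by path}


I run gauge re on v='11', u_from='h', u_to='min', and get 660.
I invoke keep newfold on p='/ruk', yielding ok.
I try keep jot on p='/ruk/bi', c='to', → created.
I try keep expunge on p='/ruk', and see ToolError: not empty.
I try keep jot on p='/sli', c='trak': created.
I call gauge re on v='36', u_from='mi', u_to='yd', — result: 63360.
Calling gauge re on v='-883', u_from='km', u_to='mm', which returns -883000000.
Next I call keep expunge on p='/sli': ok.
I invoke gauge re on v='8283', u_from='KiB', u_to='MiB', and see 8283/1024.

Answer: {ruk/, ruk/bi=to}


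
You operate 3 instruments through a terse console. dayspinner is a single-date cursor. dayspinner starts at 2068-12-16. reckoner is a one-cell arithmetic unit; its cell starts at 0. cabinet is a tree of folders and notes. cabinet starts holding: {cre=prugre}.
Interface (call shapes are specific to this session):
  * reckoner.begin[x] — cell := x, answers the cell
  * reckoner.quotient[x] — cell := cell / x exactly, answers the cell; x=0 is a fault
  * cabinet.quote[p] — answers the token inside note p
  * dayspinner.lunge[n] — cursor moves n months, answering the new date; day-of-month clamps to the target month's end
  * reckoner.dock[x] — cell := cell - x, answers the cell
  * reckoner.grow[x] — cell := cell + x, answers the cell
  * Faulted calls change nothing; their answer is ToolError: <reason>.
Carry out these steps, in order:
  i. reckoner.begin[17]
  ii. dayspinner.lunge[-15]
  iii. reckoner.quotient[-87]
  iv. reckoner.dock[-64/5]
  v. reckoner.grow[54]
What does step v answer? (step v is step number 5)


Answer: 28973/435

Derivation:
// begin(17) ~> 17
// lunge(-15) ~> 2067-09-16
// quotient(-87) ~> -17/87
// dock(-64/5) ~> 5483/435
// grow(54) ~> 28973/435


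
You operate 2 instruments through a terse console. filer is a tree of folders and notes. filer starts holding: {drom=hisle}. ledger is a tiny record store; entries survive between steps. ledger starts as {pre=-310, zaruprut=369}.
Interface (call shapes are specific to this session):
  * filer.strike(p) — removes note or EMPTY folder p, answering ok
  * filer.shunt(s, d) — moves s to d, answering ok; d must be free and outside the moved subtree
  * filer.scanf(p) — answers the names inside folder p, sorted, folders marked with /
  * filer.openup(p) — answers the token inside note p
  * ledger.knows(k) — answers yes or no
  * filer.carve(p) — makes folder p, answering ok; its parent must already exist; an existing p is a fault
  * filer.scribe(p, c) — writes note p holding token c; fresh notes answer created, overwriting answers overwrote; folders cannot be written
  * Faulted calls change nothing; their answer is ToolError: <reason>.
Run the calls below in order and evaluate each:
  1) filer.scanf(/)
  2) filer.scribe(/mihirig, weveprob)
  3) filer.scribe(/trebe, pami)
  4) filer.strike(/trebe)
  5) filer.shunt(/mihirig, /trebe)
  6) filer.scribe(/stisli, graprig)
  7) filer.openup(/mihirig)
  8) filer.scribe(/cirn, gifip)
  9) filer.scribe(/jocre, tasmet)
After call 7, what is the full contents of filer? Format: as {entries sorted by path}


Invoking filer.scanf on p→/, yielding [drom].
I try filer.scribe on p→/mihirig, c→weveprob, — result: created.
Then filer.scribe on p→/trebe, c→pami, — result: created.
Next I call filer.strike on p→/trebe, — result: ok.
I invoke filer.shunt on s→/mihirig, d→/trebe, and observe ok.
Invoking filer.scribe on p→/stisli, c→graprig, yielding created.
I invoke filer.openup on p→/mihirig, and observe ToolError: not found.
Next I call filer.scribe on p→/cirn, c→gifip, and get created.
Calling filer.scribe on p→/jocre, c→tasmet, and see created.

Answer: {drom=hisle, stisli=graprig, trebe=weveprob}


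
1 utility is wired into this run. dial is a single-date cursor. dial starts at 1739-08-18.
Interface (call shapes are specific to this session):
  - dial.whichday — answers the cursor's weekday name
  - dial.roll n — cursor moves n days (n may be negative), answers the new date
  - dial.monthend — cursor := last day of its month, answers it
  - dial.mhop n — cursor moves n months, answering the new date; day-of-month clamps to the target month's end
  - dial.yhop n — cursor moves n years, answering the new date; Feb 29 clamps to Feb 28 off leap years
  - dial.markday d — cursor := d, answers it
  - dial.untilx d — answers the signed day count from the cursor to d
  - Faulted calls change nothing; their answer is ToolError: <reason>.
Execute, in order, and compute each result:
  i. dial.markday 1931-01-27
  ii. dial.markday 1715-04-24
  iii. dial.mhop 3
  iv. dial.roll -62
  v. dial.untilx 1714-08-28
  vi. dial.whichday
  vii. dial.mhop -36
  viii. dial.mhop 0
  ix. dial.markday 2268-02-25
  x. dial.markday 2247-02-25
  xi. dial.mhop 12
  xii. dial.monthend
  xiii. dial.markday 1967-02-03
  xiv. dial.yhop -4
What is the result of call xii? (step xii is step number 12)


Answer: 2248-02-29

Derivation:
;; 1. markday(d='1931-01-27') : 1931-01-27
;; 2. markday(d='1715-04-24') : 1715-04-24
;; 3. mhop(n='3') : 1715-07-24
;; 4. roll(n='-62') : 1715-05-23
;; 5. untilx(d='1714-08-28') : -268
;; 6. whichday() : Thursday
;; 7. mhop(n='-36') : 1712-05-23
;; 8. mhop(n='0') : 1712-05-23
;; 9. markday(d='2268-02-25') : 2268-02-25
;; 10. markday(d='2247-02-25') : 2247-02-25
;; 11. mhop(n='12') : 2248-02-25
;; 12. monthend() : 2248-02-29
;; 13. markday(d='1967-02-03') : 1967-02-03
;; 14. yhop(n='-4') : 1963-02-03


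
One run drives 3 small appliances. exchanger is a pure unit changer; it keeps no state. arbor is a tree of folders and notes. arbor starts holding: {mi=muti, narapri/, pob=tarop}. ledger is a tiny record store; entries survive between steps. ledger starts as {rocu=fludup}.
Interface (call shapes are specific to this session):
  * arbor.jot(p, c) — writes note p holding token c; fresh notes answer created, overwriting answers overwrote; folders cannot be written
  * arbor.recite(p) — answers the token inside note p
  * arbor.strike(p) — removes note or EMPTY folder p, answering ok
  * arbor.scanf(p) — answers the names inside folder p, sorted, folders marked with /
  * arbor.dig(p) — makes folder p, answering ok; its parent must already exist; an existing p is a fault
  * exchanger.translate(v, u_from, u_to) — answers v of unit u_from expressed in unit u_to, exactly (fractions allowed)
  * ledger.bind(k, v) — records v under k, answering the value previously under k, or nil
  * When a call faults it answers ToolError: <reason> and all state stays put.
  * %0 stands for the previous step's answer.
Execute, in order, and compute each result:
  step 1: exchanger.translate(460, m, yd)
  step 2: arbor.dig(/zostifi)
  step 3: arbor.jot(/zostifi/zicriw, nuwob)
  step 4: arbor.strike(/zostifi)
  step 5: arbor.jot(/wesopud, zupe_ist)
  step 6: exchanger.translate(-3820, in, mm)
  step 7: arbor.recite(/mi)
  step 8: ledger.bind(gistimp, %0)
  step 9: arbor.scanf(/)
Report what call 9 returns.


Step: exchanger.translate[v='460'; u_from='m'; u_to='yd']
Result: 575000/1143
Step: arbor.dig[p='/zostifi']
Result: ok
Step: arbor.jot[p='/zostifi/zicriw'; c='nuwob']
Result: created
Step: arbor.strike[p='/zostifi']
Result: ToolError: not empty
Step: arbor.jot[p='/wesopud'; c='zupe_ist']
Result: created
Step: exchanger.translate[v='-3820'; u_from='in'; u_to='mm']
Result: -97028
Step: arbor.recite[p='/mi']
Result: muti
Step: ledger.bind[k='gistimp'; v='%0']
Result: nil
Step: arbor.scanf[p='/']
Result: [mi, narapri/, pob, wesopud, zostifi/]

Answer: [mi, narapri/, pob, wesopud, zostifi/]


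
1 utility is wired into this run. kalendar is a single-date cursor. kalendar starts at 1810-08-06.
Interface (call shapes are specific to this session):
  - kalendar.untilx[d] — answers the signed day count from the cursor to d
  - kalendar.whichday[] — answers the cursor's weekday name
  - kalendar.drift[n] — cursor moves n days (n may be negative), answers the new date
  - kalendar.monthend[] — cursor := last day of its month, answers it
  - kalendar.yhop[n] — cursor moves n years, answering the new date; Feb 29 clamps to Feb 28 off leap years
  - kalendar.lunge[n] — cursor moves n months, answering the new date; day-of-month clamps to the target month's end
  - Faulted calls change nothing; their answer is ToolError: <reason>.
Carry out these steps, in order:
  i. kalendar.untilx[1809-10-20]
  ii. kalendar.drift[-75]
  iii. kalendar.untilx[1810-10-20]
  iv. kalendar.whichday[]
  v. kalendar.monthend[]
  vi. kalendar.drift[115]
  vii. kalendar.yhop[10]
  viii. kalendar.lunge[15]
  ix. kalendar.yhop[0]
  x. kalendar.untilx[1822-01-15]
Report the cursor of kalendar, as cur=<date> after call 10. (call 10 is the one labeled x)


Act: kalendar.untilx[d→1809-10-20]
Obs: -290
Act: kalendar.drift[n→-75]
Obs: 1810-05-23
Act: kalendar.untilx[d→1810-10-20]
Obs: 150
Act: kalendar.whichday[]
Obs: Wednesday
Act: kalendar.monthend[]
Obs: 1810-05-31
Act: kalendar.drift[n→115]
Obs: 1810-09-23
Act: kalendar.yhop[n→10]
Obs: 1820-09-23
Act: kalendar.lunge[n→15]
Obs: 1821-12-23
Act: kalendar.yhop[n→0]
Obs: 1821-12-23
Act: kalendar.untilx[d→1822-01-15]
Obs: 23

Answer: cur=1821-12-23


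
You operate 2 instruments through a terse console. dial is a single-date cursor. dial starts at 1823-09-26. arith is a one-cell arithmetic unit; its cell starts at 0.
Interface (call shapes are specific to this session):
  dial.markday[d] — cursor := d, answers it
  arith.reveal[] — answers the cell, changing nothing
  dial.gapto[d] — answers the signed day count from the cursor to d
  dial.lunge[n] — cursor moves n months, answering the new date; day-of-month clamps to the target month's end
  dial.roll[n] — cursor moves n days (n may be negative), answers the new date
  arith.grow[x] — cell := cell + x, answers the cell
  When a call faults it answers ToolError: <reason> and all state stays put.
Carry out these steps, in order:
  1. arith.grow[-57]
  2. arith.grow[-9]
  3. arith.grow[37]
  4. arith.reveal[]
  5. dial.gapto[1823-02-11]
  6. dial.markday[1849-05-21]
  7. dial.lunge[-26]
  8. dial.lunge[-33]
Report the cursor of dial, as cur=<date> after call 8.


Using arith.grow with x: -57, and observe -57.
I try arith.grow with x: -9, which returns -66.
Next I call arith.grow with x: 37, yielding -29.
I use arith.reveal(), and see -29.
Using dial.gapto with d: 1823-02-11, which returns -227.
Now I run dial.markday with d: 1849-05-21: 1849-05-21.
Now I run dial.lunge with n: -26, giving 1847-03-21.
I call dial.lunge with n: -33, and get 1844-06-21.

Answer: cur=1844-06-21


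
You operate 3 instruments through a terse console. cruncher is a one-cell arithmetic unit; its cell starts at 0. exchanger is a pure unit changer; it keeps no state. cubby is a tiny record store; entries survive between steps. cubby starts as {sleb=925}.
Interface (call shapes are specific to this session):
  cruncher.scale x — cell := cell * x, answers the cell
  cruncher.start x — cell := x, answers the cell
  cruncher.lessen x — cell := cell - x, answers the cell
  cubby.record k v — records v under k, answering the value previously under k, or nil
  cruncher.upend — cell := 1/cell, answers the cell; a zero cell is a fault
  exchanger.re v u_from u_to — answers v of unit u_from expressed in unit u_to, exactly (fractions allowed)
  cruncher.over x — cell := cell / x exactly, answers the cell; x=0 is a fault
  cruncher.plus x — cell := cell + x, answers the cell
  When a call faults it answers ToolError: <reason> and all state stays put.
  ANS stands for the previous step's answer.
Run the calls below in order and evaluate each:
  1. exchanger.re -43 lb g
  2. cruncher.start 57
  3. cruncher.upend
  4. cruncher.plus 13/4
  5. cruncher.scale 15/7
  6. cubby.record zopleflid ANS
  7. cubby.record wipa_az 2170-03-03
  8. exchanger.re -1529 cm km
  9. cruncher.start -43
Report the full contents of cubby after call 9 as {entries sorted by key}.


Do: exchanger.re[v=-43; u_from=lb; u_to=g]
See: -1950447191/100000
Do: cruncher.start[x=57]
See: 57
Do: cruncher.upend[]
See: 1/57
Do: cruncher.plus[x=13/4]
See: 745/228
Do: cruncher.scale[x=15/7]
See: 3725/532
Do: cubby.record[k=zopleflid; v=ANS]
See: nil
Do: cubby.record[k=wipa_az; v=2170-03-03]
See: nil
Do: exchanger.re[v=-1529; u_from=cm; u_to=km]
See: -1529/100000
Do: cruncher.start[x=-43]
See: -43

Answer: {sleb=925, wipa_az=2170-03-03, zopleflid=3725/532}


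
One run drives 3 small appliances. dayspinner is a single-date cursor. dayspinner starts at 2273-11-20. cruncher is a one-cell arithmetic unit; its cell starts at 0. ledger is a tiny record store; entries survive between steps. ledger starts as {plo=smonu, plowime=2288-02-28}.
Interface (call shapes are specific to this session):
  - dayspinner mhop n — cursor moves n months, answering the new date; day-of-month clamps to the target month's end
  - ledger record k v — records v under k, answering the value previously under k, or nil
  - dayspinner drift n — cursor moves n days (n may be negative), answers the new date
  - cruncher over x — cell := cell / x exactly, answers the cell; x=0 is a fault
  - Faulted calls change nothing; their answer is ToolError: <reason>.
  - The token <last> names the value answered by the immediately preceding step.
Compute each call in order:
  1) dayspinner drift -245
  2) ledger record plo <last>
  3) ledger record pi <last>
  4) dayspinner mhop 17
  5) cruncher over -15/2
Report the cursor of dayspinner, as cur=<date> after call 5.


Answer: cur=2274-08-20

Derivation:
! dayspinner drift(n='-245') ~> 2273-03-20
! ledger record(k='plo', v='<last>') ~> smonu
! ledger record(k='pi', v='<last>') ~> nil
! dayspinner mhop(n='17') ~> 2274-08-20
! cruncher over(x='-15/2') ~> 0


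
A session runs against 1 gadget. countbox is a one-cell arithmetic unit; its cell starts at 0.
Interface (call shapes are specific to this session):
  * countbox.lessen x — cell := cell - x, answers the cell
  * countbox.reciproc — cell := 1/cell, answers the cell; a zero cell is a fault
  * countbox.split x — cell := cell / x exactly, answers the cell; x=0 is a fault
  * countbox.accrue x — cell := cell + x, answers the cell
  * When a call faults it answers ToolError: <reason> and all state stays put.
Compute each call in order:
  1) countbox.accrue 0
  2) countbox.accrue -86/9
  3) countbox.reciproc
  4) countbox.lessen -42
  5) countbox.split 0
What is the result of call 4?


Answer: 3603/86

Derivation:
% countbox.accrue 0
:: 0
% countbox.accrue -86/9
:: -86/9
% countbox.reciproc
:: -9/86
% countbox.lessen -42
:: 3603/86
% countbox.split 0
:: ToolError: division by zero


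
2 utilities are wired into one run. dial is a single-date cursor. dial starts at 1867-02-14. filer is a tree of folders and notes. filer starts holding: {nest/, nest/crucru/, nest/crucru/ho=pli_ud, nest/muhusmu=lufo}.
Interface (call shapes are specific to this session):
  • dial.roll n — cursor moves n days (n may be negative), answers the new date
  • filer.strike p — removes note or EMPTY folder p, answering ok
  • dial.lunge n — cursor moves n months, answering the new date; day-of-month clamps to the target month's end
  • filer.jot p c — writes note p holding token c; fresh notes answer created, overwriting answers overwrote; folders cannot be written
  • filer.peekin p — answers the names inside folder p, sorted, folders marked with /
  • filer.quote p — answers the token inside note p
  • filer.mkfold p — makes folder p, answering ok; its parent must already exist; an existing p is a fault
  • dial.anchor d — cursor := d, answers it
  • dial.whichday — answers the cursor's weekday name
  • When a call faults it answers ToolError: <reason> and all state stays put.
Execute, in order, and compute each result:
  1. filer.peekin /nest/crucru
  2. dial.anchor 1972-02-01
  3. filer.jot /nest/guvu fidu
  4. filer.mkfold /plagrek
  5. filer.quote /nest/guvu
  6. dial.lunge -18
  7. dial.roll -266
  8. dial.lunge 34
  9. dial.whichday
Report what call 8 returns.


==> peekin(p→/nest/crucru)
<== [ho]
==> anchor(d→1972-02-01)
<== 1972-02-01
==> jot(p→/nest/guvu, c→fidu)
<== created
==> mkfold(p→/plagrek)
<== ok
==> quote(p→/nest/guvu)
<== fidu
==> lunge(n→-18)
<== 1970-08-01
==> roll(n→-266)
<== 1969-11-08
==> lunge(n→34)
<== 1972-09-08
==> whichday()
<== Friday

Answer: 1972-09-08


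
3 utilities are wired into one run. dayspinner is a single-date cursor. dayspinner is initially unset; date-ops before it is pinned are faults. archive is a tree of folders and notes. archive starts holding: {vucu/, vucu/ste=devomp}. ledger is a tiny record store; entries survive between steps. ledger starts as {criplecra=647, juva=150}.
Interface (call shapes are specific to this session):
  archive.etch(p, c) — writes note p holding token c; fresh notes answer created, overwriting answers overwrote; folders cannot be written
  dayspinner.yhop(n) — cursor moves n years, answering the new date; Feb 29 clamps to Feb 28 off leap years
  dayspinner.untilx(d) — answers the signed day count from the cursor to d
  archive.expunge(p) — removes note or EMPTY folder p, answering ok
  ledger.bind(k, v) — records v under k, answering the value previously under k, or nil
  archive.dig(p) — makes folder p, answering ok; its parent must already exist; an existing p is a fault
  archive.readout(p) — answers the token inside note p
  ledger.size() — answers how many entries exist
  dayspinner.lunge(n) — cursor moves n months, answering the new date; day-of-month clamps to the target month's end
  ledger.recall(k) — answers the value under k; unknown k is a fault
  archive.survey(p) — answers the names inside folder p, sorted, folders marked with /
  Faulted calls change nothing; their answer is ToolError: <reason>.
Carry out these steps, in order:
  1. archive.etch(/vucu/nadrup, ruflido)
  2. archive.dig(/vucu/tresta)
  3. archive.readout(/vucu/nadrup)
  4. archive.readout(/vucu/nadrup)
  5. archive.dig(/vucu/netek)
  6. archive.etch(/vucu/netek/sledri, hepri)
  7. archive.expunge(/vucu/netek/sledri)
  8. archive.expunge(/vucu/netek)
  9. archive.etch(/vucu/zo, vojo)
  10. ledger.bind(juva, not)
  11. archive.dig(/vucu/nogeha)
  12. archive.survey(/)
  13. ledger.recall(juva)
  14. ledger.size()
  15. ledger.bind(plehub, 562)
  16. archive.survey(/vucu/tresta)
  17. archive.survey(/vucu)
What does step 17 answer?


% 1. etch(p: /vucu/nadrup, c: ruflido) => created
% 2. dig(p: /vucu/tresta) => ok
% 3. readout(p: /vucu/nadrup) => ruflido
% 4. readout(p: /vucu/nadrup) => ruflido
% 5. dig(p: /vucu/netek) => ok
% 6. etch(p: /vucu/netek/sledri, c: hepri) => created
% 7. expunge(p: /vucu/netek/sledri) => ok
% 8. expunge(p: /vucu/netek) => ok
% 9. etch(p: /vucu/zo, c: vojo) => created
% 10. bind(k: juva, v: not) => 150
% 11. dig(p: /vucu/nogeha) => ok
% 12. survey(p: /) => [vucu/]
% 13. recall(k: juva) => not
% 14. size() => 2
% 15. bind(k: plehub, v: 562) => nil
% 16. survey(p: /vucu/tresta) => []
% 17. survey(p: /vucu) => [nadrup, nogeha/, ste, tresta/, zo]

Answer: [nadrup, nogeha/, ste, tresta/, zo]


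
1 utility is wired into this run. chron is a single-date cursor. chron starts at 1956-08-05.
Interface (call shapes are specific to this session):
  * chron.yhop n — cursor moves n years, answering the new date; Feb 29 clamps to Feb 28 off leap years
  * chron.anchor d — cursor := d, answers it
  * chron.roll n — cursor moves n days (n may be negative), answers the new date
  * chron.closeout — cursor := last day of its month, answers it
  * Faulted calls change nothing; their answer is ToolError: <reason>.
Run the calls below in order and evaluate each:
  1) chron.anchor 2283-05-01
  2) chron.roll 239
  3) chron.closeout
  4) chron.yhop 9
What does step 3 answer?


Do: chron.anchor[d='2283-05-01']
See: 2283-05-01
Do: chron.roll[n='239']
See: 2283-12-26
Do: chron.closeout[]
See: 2283-12-31
Do: chron.yhop[n='9']
See: 2292-12-31

Answer: 2283-12-31


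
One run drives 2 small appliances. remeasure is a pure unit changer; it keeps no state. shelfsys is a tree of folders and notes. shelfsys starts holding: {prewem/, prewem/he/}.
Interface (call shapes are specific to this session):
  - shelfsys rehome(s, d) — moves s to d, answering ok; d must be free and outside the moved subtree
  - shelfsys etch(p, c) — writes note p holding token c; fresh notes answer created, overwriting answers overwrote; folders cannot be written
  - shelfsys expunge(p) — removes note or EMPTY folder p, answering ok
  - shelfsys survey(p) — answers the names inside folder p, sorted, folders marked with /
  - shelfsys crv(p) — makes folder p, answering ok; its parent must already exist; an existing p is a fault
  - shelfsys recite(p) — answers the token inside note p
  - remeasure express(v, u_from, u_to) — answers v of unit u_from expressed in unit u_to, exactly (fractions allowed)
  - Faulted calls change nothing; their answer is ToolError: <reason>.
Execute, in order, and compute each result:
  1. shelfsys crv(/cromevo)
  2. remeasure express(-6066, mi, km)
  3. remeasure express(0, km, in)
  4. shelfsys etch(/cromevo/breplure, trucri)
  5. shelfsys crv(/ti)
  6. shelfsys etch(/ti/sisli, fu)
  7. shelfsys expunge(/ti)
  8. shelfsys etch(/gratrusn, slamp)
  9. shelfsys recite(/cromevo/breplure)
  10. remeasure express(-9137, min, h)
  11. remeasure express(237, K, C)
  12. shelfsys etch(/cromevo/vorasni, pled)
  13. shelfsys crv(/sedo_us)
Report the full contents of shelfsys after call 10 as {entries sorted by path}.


-> shelfsys crv(p='/cromevo')
<- ok
-> remeasure express(v='-6066', u_from='mi', u_to='km')
<- -152535636/15625
-> remeasure express(v='0', u_from='km', u_to='in')
<- 0
-> shelfsys etch(p='/cromevo/breplure', c='trucri')
<- created
-> shelfsys crv(p='/ti')
<- ok
-> shelfsys etch(p='/ti/sisli', c='fu')
<- created
-> shelfsys expunge(p='/ti')
<- ToolError: not empty
-> shelfsys etch(p='/gratrusn', c='slamp')
<- created
-> shelfsys recite(p='/cromevo/breplure')
<- trucri
-> remeasure express(v='-9137', u_from='min', u_to='h')
<- -9137/60
-> remeasure express(v='237', u_from='K', u_to='C')
<- -723/20
-> shelfsys etch(p='/cromevo/vorasni', c='pled')
<- created
-> shelfsys crv(p='/sedo_us')
<- ok

Answer: {cromevo/, cromevo/breplure=trucri, gratrusn=slamp, prewem/, prewem/he/, ti/, ti/sisli=fu}


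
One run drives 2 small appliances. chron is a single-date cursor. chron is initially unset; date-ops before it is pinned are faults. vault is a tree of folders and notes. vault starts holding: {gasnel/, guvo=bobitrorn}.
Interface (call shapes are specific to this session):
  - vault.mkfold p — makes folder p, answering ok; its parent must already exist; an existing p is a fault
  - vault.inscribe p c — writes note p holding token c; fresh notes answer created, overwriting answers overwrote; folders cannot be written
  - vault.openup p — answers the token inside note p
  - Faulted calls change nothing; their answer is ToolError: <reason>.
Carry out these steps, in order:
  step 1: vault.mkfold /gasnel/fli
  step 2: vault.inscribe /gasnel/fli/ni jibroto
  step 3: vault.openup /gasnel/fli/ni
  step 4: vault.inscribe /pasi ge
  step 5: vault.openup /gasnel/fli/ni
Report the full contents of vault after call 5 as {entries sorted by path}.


Answer: {gasnel/, gasnel/fli/, gasnel/fli/ni=jibroto, guvo=bobitrorn, pasi=ge}

Derivation:
I try vault.mkfold passing p: /gasnel/fli, giving ok.
Calling vault.inscribe passing p: /gasnel/fli/ni, c: jibroto, which returns created.
Next I call vault.openup passing p: /gasnel/fli/ni, and see jibroto.
Next I call vault.inscribe passing p: /pasi, c: ge: created.
Using vault.openup passing p: /gasnel/fli/ni, and see jibroto.


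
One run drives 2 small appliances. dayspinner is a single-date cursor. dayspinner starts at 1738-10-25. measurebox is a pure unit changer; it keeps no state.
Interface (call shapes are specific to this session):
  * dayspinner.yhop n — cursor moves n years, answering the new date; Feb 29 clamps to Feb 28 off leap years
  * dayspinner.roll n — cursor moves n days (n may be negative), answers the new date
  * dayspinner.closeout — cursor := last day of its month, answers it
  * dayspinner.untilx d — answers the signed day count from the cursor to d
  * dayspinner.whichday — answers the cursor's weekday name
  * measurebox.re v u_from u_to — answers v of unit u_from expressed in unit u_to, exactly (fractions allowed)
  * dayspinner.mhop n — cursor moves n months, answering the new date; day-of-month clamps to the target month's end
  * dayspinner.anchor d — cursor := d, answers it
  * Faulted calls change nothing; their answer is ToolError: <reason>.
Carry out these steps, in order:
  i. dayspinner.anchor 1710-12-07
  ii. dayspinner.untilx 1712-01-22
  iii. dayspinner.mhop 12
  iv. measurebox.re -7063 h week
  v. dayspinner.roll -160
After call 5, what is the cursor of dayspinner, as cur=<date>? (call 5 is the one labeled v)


Answer: cur=1711-06-30

Derivation:
==> dayspinner.anchor(d='1710-12-07')
<== 1710-12-07
==> dayspinner.untilx(d='1712-01-22')
<== 411
==> dayspinner.mhop(n='12')
<== 1711-12-07
==> measurebox.re(v='-7063', u_from='h', u_to='week')
<== -1009/24
==> dayspinner.roll(n='-160')
<== 1711-06-30


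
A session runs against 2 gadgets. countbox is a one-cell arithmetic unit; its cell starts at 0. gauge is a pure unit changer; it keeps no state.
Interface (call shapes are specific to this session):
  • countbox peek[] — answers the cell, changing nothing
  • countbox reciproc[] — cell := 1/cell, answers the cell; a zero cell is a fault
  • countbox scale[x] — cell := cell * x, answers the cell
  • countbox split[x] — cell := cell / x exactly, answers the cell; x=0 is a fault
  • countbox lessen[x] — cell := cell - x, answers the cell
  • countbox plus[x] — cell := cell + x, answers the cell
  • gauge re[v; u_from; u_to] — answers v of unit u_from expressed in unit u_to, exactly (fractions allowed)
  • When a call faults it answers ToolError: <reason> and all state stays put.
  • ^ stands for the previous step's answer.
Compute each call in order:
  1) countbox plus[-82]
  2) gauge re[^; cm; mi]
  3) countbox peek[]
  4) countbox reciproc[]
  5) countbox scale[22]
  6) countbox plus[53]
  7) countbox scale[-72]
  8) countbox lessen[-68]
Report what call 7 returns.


Answer: -155664/41

Derivation:
·→ countbox plus(x='-82')
·← -82
·→ gauge re(v='^', u_from='cm', u_to='mi')
·← -205/402336
·→ countbox peek()
·← -82
·→ countbox reciproc()
·← -1/82
·→ countbox scale(x='22')
·← -11/41
·→ countbox plus(x='53')
·← 2162/41
·→ countbox scale(x='-72')
·← -155664/41
·→ countbox lessen(x='-68')
·← -152876/41


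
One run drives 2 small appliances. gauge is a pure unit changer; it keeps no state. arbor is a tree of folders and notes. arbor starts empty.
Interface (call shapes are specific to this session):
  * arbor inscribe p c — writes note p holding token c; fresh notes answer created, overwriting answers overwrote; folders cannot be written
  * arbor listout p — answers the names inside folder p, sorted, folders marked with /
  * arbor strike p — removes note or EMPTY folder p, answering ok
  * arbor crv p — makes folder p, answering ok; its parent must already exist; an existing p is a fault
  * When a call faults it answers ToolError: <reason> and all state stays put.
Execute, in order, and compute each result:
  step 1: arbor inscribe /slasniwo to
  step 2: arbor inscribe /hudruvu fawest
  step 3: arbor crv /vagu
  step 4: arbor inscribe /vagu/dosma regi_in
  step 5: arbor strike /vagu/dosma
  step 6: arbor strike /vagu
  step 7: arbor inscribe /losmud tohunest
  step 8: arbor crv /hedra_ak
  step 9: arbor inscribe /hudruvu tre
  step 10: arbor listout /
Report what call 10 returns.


> arbor inscribe p=/slasniwo c=to
[out] created
> arbor inscribe p=/hudruvu c=fawest
[out] created
> arbor crv p=/vagu
[out] ok
> arbor inscribe p=/vagu/dosma c=regi_in
[out] created
> arbor strike p=/vagu/dosma
[out] ok
> arbor strike p=/vagu
[out] ok
> arbor inscribe p=/losmud c=tohunest
[out] created
> arbor crv p=/hedra_ak
[out] ok
> arbor inscribe p=/hudruvu c=tre
[out] overwrote
> arbor listout p=/
[out] [hedra_ak/, hudruvu, losmud, slasniwo]

Answer: [hedra_ak/, hudruvu, losmud, slasniwo]


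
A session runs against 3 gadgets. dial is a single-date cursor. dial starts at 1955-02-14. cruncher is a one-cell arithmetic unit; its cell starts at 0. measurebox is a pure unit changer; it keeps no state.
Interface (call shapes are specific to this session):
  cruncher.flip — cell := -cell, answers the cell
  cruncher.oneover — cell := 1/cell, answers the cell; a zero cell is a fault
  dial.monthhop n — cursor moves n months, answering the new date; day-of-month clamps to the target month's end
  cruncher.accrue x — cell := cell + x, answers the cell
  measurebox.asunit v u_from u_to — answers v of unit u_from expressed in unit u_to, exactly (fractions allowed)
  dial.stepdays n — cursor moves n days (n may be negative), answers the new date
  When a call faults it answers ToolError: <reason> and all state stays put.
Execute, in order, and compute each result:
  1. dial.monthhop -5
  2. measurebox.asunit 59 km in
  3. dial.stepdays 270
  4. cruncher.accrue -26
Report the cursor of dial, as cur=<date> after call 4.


Then monthhop with n→-5, — result: 1954-09-14.
I try asunit with v→59, u_from→km, u_to→in, — result: 295000000/127.
I invoke stepdays with n→270, yielding 1955-06-11.
I try accrue with x→-26, giving -26.

Answer: cur=1955-06-11


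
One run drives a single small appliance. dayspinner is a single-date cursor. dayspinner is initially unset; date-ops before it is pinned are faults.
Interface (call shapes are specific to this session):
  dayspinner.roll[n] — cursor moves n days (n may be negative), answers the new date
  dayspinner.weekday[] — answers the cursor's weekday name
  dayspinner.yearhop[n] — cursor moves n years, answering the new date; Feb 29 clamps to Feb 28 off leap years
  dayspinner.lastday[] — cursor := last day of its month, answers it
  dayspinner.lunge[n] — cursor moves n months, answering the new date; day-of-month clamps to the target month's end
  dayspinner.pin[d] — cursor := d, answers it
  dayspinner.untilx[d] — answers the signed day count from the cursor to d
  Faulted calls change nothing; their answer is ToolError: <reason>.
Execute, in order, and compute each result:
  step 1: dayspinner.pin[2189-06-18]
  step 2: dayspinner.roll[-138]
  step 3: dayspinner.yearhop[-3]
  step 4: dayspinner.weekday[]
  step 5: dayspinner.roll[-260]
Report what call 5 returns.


Answer: 2185-05-16

Derivation:
→ pin(d: 2189-06-18)
← 2189-06-18
→ roll(n: -138)
← 2189-01-31
→ yearhop(n: -3)
← 2186-01-31
→ weekday()
← Tuesday
→ roll(n: -260)
← 2185-05-16


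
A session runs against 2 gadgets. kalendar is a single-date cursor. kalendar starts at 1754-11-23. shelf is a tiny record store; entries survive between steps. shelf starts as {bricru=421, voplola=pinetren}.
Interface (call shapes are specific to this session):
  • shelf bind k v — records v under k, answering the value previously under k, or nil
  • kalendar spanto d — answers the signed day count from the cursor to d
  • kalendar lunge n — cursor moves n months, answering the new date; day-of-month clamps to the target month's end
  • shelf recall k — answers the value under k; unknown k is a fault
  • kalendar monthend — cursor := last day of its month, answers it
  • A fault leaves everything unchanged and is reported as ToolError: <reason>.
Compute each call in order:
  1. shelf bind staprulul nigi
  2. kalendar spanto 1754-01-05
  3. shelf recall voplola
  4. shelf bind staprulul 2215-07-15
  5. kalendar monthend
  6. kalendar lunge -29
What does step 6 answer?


Answer: 1752-06-30

Derivation:
// 1. shelf bind(k='staprulul', v='nigi') == nil
// 2. kalendar spanto(d='1754-01-05') == -322
// 3. shelf recall(k='voplola') == pinetren
// 4. shelf bind(k='staprulul', v='2215-07-15') == nigi
// 5. kalendar monthend() == 1754-11-30
// 6. kalendar lunge(n='-29') == 1752-06-30


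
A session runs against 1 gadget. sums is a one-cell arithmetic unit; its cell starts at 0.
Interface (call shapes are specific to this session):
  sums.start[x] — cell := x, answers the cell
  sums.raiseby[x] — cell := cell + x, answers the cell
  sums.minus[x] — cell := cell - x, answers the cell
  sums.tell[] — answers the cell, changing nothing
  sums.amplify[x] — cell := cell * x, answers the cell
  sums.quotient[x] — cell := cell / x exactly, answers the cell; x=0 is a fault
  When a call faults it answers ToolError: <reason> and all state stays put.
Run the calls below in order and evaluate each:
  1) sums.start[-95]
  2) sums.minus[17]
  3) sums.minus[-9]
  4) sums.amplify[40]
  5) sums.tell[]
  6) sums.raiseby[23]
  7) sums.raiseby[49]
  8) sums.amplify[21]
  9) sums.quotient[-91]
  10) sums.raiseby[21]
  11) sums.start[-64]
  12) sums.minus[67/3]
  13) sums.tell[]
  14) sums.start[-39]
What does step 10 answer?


Answer: 12417/13

Derivation:
// 1. sums.start(x=-95) == -95
// 2. sums.minus(x=17) == -112
// 3. sums.minus(x=-9) == -103
// 4. sums.amplify(x=40) == -4120
// 5. sums.tell() == -4120
// 6. sums.raiseby(x=23) == -4097
// 7. sums.raiseby(x=49) == -4048
// 8. sums.amplify(x=21) == -85008
// 9. sums.quotient(x=-91) == 12144/13
// 10. sums.raiseby(x=21) == 12417/13
// 11. sums.start(x=-64) == -64
// 12. sums.minus(x=67/3) == -259/3
// 13. sums.tell() == -259/3
// 14. sums.start(x=-39) == -39
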